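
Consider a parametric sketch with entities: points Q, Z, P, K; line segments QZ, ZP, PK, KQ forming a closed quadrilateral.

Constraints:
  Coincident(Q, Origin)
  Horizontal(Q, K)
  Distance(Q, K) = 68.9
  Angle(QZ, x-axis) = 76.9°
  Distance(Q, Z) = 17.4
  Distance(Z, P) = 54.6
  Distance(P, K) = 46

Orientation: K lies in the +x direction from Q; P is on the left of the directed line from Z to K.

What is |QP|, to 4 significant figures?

67.38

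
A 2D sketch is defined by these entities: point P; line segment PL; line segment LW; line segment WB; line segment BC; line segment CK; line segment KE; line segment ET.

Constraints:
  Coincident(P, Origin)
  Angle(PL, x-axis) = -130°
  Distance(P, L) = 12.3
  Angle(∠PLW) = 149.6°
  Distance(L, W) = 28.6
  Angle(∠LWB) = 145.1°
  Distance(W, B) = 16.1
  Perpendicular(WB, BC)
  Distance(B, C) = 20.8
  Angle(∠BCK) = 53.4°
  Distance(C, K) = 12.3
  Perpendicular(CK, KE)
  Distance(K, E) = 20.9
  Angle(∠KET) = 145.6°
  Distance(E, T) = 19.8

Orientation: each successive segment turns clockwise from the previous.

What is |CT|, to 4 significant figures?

37.25

P is at the origin; PL runs at -130.0° with length 12.3, so L = (-7.906, -9.422). ∠PLW = 149.6° gives LW at -160.4° from the x-axis; with |LW| = 28.6, W = (-34.85, -19.02). ∠LWB = 145.1° gives WB at 164.7° from the x-axis; with |WB| = 16.1, B = (-50.38, -14.77). WB is perpendicular to BC, so BC runs at 74.70°; with |BC| = 20.8, C = (-44.89, 5.295). ∠BCK = 53.4° gives CK at -51.90° from the x-axis; with |CK| = 12.3, K = (-37.30, -4.384). The perpendicularity gives KE at right angles to CK, so KE runs at -141.9°; with |KE| = 20.9, E = (-53.75, -17.28). ∠KET = 145.6° gives ET at -176.3° from the x-axis; with |ET| = 19.8, T = (-73.51, -18.56). Then |CT| = |T − C| = 37.25.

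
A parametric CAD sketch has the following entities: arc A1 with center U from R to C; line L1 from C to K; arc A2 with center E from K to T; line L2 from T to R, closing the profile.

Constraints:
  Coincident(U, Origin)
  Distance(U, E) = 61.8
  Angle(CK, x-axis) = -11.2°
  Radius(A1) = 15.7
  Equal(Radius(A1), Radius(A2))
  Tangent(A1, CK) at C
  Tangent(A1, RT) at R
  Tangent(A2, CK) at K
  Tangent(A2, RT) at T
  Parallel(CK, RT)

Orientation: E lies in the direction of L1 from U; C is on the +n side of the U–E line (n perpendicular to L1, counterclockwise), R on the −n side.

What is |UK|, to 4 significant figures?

63.76

Tangency of A1 to both parallel lines with radius 15.7 puts C and R at U ± 15.7·n: C = (3.049, 15.40), R = (-3.049, -15.40). Equal radii place K and T the same way about E: K = E + 15.7·n = (63.67, 3.397), T = E − 15.7·n = (57.57, -27.40). Then |UK| = |K − U| = 63.76.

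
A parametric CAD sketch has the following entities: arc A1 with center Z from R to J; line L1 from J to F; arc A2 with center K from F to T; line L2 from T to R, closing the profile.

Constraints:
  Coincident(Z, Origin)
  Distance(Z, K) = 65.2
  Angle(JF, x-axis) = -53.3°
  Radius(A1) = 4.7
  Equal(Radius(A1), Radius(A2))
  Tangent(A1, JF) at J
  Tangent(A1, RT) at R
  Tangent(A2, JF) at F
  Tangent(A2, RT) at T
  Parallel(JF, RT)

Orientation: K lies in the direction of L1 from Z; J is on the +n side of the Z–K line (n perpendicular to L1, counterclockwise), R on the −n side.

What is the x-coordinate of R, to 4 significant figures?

-3.768

The slot axis is L1's direction at -53.3°, so u = (cos -53.3°, sin -53.3°) = (0.5976, -0.8018) and n = (−sin -53.3°, cos -53.3°) = (0.8018, 0.5976). Z is at the origin and K lies 65.2 along u from Z, so K = 65.2·u = (38.97, -52.28). Tangency of A1 to both parallel lines with radius 4.7 puts J and R at Z ± 4.7·n: J = (3.768, 2.809), R = (-3.768, -2.809). So R.x = -3.768.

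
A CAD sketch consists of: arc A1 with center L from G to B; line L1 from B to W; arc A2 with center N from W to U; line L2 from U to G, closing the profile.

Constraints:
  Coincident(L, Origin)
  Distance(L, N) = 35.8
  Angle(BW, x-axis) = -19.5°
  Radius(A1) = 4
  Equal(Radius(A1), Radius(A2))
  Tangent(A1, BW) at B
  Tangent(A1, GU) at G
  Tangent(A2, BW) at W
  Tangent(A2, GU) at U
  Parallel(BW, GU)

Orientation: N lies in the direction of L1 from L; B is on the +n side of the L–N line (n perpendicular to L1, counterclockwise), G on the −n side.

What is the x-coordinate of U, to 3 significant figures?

32.4

The slot axis is L1's direction at -19.5°, so u = (cos -19.5°, sin -19.5°) = (0.943, -0.334) and n = (−sin -19.5°, cos -19.5°) = (0.334, 0.943). L is at the origin and N lies 35.8 along u from L, so N = 35.8·u = (33.7, -12.0). Tangency of A1 to both parallel lines with radius 4.0 puts B and G at L ± 4.0·n: B = (1.34, 3.77), G = (-1.34, -3.77). Equal radii place W and U the same way about N: W = N + 4.0·n = (35.1, -8.18), U = N − 4.0·n = (32.4, -15.7). So U.x = 32.4.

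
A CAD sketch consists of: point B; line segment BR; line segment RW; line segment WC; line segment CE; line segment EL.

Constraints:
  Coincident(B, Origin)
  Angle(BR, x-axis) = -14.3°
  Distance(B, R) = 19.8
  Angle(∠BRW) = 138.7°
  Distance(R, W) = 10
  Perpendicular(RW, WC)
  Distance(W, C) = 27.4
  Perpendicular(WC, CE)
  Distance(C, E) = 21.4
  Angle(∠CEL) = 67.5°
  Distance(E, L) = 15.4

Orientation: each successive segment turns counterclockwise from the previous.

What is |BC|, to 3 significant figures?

28.7

B is at the origin; BR runs at -14.3° with length 19.8, so R = (19.2, -4.89). ∠BRW = 138.7° gives RW at 27.0° from the x-axis; with |RW| = 10.0, W = (28.1, -0.351). The perpendicularity gives WC at right angles to RW, so WC runs at 117°; with |WC| = 27.4, C = (15.7, 24.1). Then |BC| = |C − B| = 28.7.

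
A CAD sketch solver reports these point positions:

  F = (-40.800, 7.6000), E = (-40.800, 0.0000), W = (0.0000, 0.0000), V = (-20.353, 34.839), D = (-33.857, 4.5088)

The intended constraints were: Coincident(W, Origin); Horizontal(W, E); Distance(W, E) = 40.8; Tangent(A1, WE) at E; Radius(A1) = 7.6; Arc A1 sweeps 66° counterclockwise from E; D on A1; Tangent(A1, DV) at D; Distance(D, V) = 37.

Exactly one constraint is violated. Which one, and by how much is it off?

Distance(D, V) = 37 — off by 3.80.

W = (0.00, 0.00) ✓; W.y = 0.00, E.y = 0.00 ✓; |WE| = 40.80 ✓; ∠(FE, EW) = 90.00° ✓; |FE| = 7.600 ✓; bearing(F→D) − bearing(F→E) = 66.00° ✓; |FD| = 7.600 ✓; ∠(FD, DV) = 90.00° ✓; |DV| = 33.20 ✗.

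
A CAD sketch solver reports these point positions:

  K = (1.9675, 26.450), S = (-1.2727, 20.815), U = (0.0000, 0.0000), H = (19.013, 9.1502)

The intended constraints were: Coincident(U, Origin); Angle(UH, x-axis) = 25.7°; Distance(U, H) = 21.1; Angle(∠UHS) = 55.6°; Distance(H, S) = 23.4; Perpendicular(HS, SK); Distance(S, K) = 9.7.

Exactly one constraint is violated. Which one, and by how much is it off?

Distance(S, K) = 9.7 — off by 3.20.

U = (0.00, 0.00) ✓; UH at 25.70° ✓; |UH| = 21.10 ✓; ∠UHS = 55.60° ✓; |HS| = 23.40 ✓; ∠(HS, SK) = 90.00° ✓; |SK| = 6.500 ✗.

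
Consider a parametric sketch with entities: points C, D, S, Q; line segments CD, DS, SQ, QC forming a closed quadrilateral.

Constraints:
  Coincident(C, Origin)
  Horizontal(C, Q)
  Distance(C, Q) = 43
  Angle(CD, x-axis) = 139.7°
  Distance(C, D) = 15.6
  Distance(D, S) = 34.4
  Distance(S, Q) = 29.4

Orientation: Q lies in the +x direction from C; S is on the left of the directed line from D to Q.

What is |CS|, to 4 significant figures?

28.87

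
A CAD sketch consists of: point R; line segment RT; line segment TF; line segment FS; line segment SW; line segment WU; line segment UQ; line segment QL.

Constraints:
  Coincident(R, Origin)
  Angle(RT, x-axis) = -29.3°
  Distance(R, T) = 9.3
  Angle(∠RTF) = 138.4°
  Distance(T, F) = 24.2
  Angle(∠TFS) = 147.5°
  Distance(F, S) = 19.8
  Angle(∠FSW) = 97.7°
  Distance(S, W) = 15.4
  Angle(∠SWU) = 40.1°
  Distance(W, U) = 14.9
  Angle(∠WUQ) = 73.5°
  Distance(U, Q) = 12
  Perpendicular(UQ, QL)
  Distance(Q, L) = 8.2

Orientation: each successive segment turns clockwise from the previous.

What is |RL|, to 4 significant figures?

50.85

∠WUQ = 73.5° gives UQ at -72.10° from the x-axis; with |UQ| = 12.0, Q = (12.10, -48.15). UQ is perpendicular to QL, so QL runs at -162.1°; with |QL| = 8.2, L = (4.296, -50.67). Then |RL| = |L − R| = 50.85.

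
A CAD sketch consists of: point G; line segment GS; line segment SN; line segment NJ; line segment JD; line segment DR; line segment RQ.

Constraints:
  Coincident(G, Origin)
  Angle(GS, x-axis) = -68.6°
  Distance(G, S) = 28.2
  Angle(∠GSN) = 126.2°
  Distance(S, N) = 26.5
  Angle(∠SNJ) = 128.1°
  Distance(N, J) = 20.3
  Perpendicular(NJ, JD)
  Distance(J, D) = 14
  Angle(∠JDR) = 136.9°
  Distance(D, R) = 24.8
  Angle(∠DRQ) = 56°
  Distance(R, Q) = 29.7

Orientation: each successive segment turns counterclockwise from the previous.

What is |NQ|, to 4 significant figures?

4.550

G is at the origin; GS runs at -68.6° with length 28.2, so S = (10.29, -26.26). ∠GSN = 126.2° gives SN at -14.80° from the x-axis; with |SN| = 26.5, N = (35.91, -33.03). ∠SNJ = 128.1° gives NJ at 37.10° from the x-axis; with |NJ| = 20.3, J = (52.10, -20.78). NJ is perpendicular to JD, so JD runs at 127.1°; with |JD| = 14.0, D = (43.66, -9.614). ∠JDR = 136.9° gives DR at 170.2° from the x-axis; with |DR| = 24.8, R = (19.22, -5.393). ∠DRQ = 56.0° gives RQ at -65.80° from the x-axis; with |RQ| = 29.7, Q = (31.39, -32.48). Then |NQ| = |Q − N| = 4.550.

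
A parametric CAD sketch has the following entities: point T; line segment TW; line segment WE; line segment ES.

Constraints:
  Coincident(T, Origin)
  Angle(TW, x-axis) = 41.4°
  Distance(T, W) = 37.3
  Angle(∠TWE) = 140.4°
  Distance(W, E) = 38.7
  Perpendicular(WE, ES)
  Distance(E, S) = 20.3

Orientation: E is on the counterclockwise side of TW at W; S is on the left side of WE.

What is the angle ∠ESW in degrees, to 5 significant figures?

62.321°

T is at the origin; TW runs at 41.4° with length 37.3, so W = 37.3·(cos 41.4°, sin 41.4°) = (27.979, 24.667). ∠TWE = 140.4°, so WE runs at 41.4° + (180° − 140.4°) = 81.000° from the x-axis; with |WE| = 38.7, E = W + 38.7·(cos 81.000°, sin 81.000°) = (34.033, 62.890). The perpendicularity gives ES at right angles to WE; with |ES| = 20.3 on the left of WE, S = E + 20.3·(-0.98769, 0.15643) = (13.983, 66.066). Then cos ∠ESW = SE·SW / (|SE||SW|), giving 62.321°.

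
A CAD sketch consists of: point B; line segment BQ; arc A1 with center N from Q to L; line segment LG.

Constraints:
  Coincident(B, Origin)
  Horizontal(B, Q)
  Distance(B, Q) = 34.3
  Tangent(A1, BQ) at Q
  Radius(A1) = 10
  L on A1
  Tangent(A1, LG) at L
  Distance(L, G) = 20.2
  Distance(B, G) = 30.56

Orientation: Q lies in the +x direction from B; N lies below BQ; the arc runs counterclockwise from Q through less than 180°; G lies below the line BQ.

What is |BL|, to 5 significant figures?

25.793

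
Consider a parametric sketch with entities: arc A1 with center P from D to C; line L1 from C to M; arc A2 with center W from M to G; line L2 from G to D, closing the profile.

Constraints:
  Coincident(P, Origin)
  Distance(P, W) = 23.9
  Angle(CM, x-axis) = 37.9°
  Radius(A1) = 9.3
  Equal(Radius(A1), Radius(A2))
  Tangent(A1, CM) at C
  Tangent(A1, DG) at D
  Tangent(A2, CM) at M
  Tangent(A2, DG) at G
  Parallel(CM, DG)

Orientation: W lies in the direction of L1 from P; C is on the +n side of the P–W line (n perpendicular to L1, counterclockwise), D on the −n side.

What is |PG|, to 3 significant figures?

25.6

Tangency of A1 to both parallel lines with radius 9.3 puts C and D at P ± 9.3·n: C = (-5.71, 7.34), D = (5.71, -7.34). Equal radii place M and G the same way about W: M = W + 9.3·n = (13.1, 22.0), G = W − 9.3·n = (24.6, 7.34). Then |PG| = |G − P| = 25.6.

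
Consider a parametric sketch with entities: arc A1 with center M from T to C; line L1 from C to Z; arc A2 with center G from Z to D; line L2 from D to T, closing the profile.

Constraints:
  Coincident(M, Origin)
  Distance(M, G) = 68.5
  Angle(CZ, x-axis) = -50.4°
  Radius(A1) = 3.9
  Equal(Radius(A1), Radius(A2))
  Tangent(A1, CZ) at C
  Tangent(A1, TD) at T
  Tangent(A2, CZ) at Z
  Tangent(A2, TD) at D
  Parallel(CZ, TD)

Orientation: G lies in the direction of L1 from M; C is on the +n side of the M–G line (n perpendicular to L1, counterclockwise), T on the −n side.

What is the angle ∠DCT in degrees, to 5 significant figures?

83.504°

The slot axis is L1's direction at -50.4°, so u = (cos -50.4°, sin -50.4°) = (0.63742, -0.77051) and n = (−sin -50.4°, cos -50.4°) = (0.77051, 0.63742). M is at the origin and G lies 68.5 along u from M, so G = 68.5·u = (43.664, -52.780). Tangency of A1 to both parallel lines with radius 3.9 puts C and T at M ± 3.9·n: C = (3.0050, 2.4860), T = (-3.0050, -2.4860). Equal radii place Z and D the same way about G: Z = G + 3.9·n = (46.669, -50.294), D = G − 3.9·n = (40.659, -55.266). Then cos ∠DCT = CD·CT / (|CD||CT|), giving 83.504°.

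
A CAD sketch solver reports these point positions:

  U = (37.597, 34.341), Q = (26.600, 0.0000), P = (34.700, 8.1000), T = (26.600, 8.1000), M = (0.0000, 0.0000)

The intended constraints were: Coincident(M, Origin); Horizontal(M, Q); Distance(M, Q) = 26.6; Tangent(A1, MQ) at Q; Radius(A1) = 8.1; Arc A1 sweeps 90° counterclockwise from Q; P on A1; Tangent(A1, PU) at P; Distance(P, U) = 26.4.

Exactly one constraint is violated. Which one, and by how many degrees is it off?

Tangent(A1, PU) at P — off by 6.30°.

M = (0.00, 0.00) ✓; M.y = 0.00, Q.y = 0.00 ✓; |MQ| = 26.60 ✓; ∠(TQ, QM) = 90.00° ✓; |TQ| = 8.100 ✓; bearing(T→P) − bearing(T→Q) = 90.00° ✓; |TP| = 8.100 ✓; ∠(TP, PU) = 96.30° ✗; |PU| = 26.40 ✓.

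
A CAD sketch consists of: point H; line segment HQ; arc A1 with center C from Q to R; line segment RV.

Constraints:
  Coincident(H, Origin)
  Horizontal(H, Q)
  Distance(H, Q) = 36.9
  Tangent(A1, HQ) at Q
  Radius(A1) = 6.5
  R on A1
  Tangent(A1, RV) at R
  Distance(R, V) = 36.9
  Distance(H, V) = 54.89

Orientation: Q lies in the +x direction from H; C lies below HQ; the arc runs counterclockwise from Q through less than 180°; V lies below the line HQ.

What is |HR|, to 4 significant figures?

31.21

Checks: |CQ| = 6.500 ✓; |CR| = 6.500 ✓; ∠(CR, RV) = 90.00° ✓; |RV| = 36.90 ✓; |HV| = 54.89 ✓.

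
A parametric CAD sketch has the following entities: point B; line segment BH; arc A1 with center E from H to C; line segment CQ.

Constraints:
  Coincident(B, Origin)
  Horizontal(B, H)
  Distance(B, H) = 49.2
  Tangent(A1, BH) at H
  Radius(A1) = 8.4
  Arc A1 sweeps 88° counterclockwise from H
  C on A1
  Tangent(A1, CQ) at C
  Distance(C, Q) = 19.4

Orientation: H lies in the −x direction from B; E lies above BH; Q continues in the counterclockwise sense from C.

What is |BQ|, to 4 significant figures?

48.64

B is at the origin; B and H share the same y with |BH| = 49.2 and H on the −x side, so H = (-49.20, 0.000). Tangency of A1 to BH means the radius EH is perpendicular to BH, so E = H + (0, 8.4) = (-49.20, 8.400). On A1, H sits at bearing -90° from E; an 88° counterclockwise sweep puts C at bearing -2°, so C = E + 8.4·(cos -2°, sin -2°) = (-40.81, 8.107). Since A1 is tangent to CQ there, EC ⟂ CQ, so CQ runs along (−sin -2°, cos -2°); with |CQ| = 19.4, Q = (-40.13, 27.50). Then |BQ| = |Q − B| = 48.64.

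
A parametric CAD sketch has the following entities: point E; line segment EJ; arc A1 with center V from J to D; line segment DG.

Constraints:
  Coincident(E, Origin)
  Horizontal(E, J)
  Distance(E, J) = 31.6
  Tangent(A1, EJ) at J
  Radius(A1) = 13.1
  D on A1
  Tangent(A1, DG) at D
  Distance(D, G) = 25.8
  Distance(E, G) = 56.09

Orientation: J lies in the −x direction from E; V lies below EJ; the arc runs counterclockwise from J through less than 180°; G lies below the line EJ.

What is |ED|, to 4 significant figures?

47.21

Checks: |EJ| = 31.60 ✓; |VD| = 13.10 ✓; ∠(VD, DG) = 90.00° ✓; |DG| = 25.80 ✓; |EG| = 56.09 ✓.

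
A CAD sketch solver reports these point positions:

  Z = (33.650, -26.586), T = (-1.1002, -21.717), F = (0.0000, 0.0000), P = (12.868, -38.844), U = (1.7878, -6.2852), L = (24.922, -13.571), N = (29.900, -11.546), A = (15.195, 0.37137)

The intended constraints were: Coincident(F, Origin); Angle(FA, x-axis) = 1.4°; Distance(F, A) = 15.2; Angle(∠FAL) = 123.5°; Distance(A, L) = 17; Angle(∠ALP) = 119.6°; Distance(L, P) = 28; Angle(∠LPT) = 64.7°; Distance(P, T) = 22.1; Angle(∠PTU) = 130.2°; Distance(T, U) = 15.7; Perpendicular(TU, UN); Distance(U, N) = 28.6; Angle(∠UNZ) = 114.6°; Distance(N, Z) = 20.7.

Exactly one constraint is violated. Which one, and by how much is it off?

Distance(N, Z) = 20.7 — off by 5.20.

F = (0.00, 0.00) ✓; FA at 1.400° ✓; |FA| = 15.20 ✓; ∠FAL = 123.5° ✓; |AL| = 17.00 ✓; ∠ALP = 119.6° ✓; |LP| = 28.00 ✓; ∠LPT = 64.70° ✓; |PT| = 22.10 ✓; ∠PTU = 130.2° ✓; |TU| = 15.70 ✓; ∠(TU, UN) = 90.00° ✓; |UN| = 28.60 ✓; ∠UNZ = 114.6° ✓; |NZ| = 15.50 ✗.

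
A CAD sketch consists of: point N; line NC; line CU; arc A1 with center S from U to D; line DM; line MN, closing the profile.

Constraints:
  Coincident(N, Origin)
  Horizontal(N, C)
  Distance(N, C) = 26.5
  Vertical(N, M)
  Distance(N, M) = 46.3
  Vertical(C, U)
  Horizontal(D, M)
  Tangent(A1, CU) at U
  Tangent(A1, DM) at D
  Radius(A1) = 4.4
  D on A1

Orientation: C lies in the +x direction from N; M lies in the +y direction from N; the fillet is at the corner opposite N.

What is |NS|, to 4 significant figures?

47.37

N is at the origin; N and C share the same y with |NC| = 26.5 and C on the +x side, so C = (26.50, 0.000). N and M share the same x with |NM| = 46.3 and M on the +y side, so M = (0.000, 46.30). The virtual corner opposite N is at (26.50, 46.30). Tangency of A1 to CU means the radius SU is perpendicular to CU and since A1 is tangent to DM there, SD ⟂ DM, with radius 4.4, so the center S sits 4.4 in from both sides at S = (22.10, 41.90). Then |NS| = |S − N| = 47.37.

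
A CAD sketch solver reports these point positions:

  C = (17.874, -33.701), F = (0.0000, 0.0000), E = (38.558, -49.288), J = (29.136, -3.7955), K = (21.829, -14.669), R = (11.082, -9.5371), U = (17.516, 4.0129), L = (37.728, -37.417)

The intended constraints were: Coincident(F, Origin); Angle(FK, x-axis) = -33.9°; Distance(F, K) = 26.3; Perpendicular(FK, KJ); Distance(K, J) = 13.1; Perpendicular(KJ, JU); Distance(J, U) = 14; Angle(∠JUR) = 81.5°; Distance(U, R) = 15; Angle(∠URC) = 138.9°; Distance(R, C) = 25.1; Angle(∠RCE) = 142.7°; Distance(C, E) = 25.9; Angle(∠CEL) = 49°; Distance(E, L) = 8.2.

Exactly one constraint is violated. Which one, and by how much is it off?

Distance(E, L) = 8.2 — off by 3.70.

F = (0.00, 0.00) ✓; FK at -33.90° ✓; |FK| = 26.30 ✓; ∠(FK, KJ) = 90.00° ✓; |KJ| = 13.10 ✓; ∠(KJ, JU) = 90.00° ✓; |JU| = 14.00 ✓; ∠JUR = 81.50° ✓; |UR| = 15.00 ✓; ∠URC = 138.9° ✓; |RC| = 25.10 ✓; ∠RCE = 142.7° ✓; |CE| = 25.90 ✓; ∠CEL = 49.00° ✓; |EL| = 11.90 ✗.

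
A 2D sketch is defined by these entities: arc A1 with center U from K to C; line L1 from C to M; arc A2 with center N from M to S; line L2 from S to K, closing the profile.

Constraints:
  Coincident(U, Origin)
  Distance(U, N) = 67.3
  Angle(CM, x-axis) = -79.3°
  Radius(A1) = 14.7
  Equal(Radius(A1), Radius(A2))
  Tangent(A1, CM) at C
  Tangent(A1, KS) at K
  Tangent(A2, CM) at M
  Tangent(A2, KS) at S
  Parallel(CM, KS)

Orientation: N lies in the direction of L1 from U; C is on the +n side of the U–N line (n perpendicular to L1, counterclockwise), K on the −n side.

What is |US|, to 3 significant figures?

68.9

The slot axis is L1's direction at -79.3°, so u = (cos -79.3°, sin -79.3°) = (0.186, -0.983) and n = (−sin -79.3°, cos -79.3°) = (0.983, 0.186). U is at the origin and N lies 67.3 along u from U, so N = 67.3·u = (12.5, -66.1). Tangency of A1 to both parallel lines with radius 14.7 puts C and K at U ± 14.7·n: C = (14.4, 2.73), K = (-14.4, -2.73). Equal radii place M and S the same way about N: M = N + 14.7·n = (26.9, -63.4), S = N − 14.7·n = (-1.95, -68.9). Then |US| = |S − U| = 68.9.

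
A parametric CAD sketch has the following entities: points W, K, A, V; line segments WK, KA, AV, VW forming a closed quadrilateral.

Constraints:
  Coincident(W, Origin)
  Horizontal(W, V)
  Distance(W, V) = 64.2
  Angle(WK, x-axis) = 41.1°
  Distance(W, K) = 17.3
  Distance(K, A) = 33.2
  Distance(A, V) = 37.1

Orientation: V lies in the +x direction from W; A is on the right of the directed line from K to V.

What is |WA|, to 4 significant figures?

35.14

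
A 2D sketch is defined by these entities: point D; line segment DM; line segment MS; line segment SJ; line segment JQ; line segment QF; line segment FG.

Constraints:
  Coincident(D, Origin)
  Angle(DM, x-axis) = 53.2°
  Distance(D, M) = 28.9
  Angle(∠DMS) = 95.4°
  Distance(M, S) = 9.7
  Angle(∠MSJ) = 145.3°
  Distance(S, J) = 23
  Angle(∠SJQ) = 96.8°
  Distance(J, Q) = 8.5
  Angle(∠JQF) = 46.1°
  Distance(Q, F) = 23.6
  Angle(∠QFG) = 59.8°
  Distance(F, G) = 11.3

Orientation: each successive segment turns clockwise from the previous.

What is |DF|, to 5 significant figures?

36.534

D is at the origin; DM runs at 53.2° with length 28.9, so M = (17.312, 23.141). ∠DMS = 95.4° gives MS at -31.400° from the x-axis; with |MS| = 9.7, S = (25.591, 18.087). ∠MSJ = 145.3° gives SJ at -66.100° from the x-axis; with |SJ| = 23.0, J = (34.909, -2.9405). ∠SJQ = 96.8° gives JQ at -149.30° from the x-axis; with |JQ| = 8.5, Q = (27.601, -7.2801). ∠JQF = 46.1° gives QF at 76.800° from the x-axis; with |QF| = 23.6, F = (32.990, 15.696). Then |DF| = |F − D| = 36.534.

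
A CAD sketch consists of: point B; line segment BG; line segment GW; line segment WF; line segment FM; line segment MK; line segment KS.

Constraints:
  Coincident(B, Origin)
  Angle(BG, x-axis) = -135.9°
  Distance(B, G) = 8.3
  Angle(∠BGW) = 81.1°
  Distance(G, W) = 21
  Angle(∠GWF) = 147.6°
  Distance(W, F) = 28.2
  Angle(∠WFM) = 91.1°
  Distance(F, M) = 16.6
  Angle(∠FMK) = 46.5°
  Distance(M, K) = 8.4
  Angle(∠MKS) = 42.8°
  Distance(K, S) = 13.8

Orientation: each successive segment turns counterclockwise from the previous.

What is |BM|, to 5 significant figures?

40.781

B is at the origin; BG runs at -135.9° with length 8.3, so G = (-5.9604, -5.7761). ∠BGW = 81.1° gives GW at -37.000° from the x-axis; with |GW| = 21.0, W = (10.811, -18.414). ∠GWF = 147.6° gives WF at -4.6000° from the x-axis; with |WF| = 28.2, F = (38.920, -20.676). ∠WFM = 91.1° gives FM at 84.300° from the x-axis; with |FM| = 16.6, M = (40.569, -4.1579). Then |BM| = |M − B| = 40.781.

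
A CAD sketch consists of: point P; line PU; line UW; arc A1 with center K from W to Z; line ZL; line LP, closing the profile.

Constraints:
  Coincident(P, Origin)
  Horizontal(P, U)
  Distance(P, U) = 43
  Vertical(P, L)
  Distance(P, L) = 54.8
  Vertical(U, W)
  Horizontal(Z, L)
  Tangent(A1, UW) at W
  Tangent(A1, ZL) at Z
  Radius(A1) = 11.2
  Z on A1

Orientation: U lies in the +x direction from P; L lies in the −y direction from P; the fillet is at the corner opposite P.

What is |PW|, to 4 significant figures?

61.24

P is at the origin; P and U share the same y with |PU| = 43.0 and U on the +x side, so U = (43.00, 0.000). P and L share the same x with |PL| = 54.8 and L on the −y side, so L = (0.000, -54.80). The virtual corner opposite P is at (43.00, -54.80). Since A1 is tangent to UW there, KW ⟂ UW and since A1 is tangent to ZL there, KZ ⟂ ZL, with radius 11.2, so the center K sits 11.2 in from both sides at K = (31.80, -43.60). That places the tangent points at W = (43.00, -43.60) on UW and Z = (31.80, -54.80) on ZL. Then |PW| = |W − P| = 61.24.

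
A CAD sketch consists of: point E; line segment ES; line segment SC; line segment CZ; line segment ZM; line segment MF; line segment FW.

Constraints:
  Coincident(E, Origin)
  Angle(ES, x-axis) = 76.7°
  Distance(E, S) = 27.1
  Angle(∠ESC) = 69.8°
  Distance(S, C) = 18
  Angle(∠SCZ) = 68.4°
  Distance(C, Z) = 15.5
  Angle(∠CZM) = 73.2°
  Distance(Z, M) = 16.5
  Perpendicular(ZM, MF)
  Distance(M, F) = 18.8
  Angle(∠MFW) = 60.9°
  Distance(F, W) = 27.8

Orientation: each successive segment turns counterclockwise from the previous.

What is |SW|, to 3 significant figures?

26.4

The perpendicularity gives MF at right angles to ZM, so MF runs at 135°; with |MF| = 18.8, F = (-6.00, 35.5). ∠MFW = 60.9° gives FW at -106° from the x-axis; with |FW| = 27.8, W = (-13.5, 8.77). Then |SW| = |W − S| = 26.4.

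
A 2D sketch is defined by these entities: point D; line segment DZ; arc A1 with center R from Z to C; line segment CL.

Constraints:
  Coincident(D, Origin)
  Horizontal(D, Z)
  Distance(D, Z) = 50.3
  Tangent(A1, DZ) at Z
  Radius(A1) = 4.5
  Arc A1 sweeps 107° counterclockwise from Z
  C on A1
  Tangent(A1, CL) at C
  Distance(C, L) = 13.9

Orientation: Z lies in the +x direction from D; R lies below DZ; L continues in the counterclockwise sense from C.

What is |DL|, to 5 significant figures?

53.583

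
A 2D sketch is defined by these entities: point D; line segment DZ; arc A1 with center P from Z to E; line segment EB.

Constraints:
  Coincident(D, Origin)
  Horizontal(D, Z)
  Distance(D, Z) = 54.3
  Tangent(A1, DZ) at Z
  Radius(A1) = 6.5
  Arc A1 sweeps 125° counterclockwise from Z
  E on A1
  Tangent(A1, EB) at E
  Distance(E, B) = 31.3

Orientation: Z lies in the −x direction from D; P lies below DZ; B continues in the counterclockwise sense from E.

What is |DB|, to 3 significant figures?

55.0

On A1, Z sits at bearing 90° from P; a 125° counterclockwise sweep puts E at bearing 215°, so E = P + 6.5·(cos 215°, sin 215°) = (-59.6, -10.2). The tangent condition forces PE to be normal to EB, so EB runs along (−sin 215°, cos 215°); with |EB| = 31.3, B = (-41.7, -35.9). Then |DB| = |B − D| = 55.0.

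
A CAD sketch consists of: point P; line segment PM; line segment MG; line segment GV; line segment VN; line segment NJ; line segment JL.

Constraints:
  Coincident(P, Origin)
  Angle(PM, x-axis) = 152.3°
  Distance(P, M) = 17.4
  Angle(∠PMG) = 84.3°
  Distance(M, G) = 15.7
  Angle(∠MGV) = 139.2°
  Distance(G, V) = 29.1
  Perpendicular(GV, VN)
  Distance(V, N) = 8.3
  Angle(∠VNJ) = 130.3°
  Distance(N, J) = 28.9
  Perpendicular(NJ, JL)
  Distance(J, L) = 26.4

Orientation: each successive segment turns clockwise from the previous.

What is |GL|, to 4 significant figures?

12.14

P is at the origin; PM runs at 152.3° with length 17.4, so M = (-15.41, 8.088). ∠PMG = 84.3° gives MG at 56.60° from the x-axis; with |MG| = 15.7, G = (-6.763, 21.20). ∠MGV = 139.2° gives GV at 15.80° from the x-axis; with |GV| = 29.1, V = (21.24, 29.12). GV ⟂ VN, so VN runs at -74.20°; with |VN| = 8.3, N = (23.50, 21.13). ∠VNJ = 130.3° gives NJ at -123.9° from the x-axis; with |NJ| = 28.9, J = (7.378, -2.855). The perpendicularity gives JL at right angles to NJ, so JL runs at 146.1°; with |JL| = 26.4, L = (-14.53, 11.87). Then |GL| = |L − G| = 12.14.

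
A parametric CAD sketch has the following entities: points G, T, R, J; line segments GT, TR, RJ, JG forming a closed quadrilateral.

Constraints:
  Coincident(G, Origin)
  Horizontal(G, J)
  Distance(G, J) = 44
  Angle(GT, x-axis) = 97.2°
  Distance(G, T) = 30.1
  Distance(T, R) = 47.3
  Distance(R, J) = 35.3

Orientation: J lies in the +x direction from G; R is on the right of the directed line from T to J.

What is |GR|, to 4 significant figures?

18.97

G is at the origin; G and J share the same y with |GJ| = 44.0 and J in +x, so J = (44.0, 0). GT runs at 97.2° with |GT| = 30.1, so T = (-3.773, 29.86). R is determined by |TR| = 47.3 and |RJ| = 35.3 together: it lies at the intersection of circle(T, 47.3) and circle(J, 35.3). With |TJ| = 56.34, the foot of the radical line on TJ is 36.97 from T and the perpendicular offset is √(47.3² − 36.97²) = 29.51. Taking the right-of-TJ solution: R = (11.93, -14.75).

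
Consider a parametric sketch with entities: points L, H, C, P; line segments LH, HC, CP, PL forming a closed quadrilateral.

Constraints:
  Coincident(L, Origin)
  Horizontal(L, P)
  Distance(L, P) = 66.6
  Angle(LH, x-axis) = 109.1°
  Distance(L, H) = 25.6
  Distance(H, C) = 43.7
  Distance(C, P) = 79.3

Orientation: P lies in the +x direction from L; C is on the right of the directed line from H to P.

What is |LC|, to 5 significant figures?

22.012

Checks: L = (0.00, 0.00) ✓; |HC| = 43.70 ✓; |CP| = 79.30 ✓.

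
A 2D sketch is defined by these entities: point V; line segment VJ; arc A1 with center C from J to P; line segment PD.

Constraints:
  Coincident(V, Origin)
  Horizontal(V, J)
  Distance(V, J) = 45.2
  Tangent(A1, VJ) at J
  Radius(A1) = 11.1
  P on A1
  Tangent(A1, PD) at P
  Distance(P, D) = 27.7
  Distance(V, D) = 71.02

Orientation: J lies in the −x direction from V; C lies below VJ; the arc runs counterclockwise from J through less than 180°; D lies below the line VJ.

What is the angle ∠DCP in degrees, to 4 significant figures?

68.16°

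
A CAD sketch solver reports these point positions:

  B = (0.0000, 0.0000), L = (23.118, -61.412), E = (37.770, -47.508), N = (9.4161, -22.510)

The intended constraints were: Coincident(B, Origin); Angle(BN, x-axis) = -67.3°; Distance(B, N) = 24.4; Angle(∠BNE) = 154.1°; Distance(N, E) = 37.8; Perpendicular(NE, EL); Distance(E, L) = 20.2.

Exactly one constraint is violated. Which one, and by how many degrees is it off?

Perpendicular(NE, EL) — off by 5.10°.

B = (0.00, 0.00) ✓; BN at -67.30° ✓; |BN| = 24.40 ✓; ∠BNE = 154.1° ✓; |NE| = 37.80 ✓; ∠(NE, EL) = 95.10° ✗; |EL| = 20.20 ✓.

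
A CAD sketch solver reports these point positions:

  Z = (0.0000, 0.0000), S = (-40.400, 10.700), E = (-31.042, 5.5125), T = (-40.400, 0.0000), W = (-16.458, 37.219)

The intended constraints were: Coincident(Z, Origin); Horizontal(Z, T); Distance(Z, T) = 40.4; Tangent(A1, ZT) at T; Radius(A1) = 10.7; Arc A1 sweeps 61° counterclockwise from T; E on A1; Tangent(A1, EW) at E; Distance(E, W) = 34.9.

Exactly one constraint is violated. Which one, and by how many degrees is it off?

Tangent(A1, EW) at E — off by 4.30°.

Z = (0.00, 0.00) ✓; Z.y = 0.00, T.y = 0.00 ✓; |ZT| = 40.40 ✓; ∠(ST, TZ) = 90.00° ✓; |ST| = 10.70 ✓; bearing(S→E) − bearing(S→T) = 61.00° ✓; |SE| = 10.70 ✓; ∠(SE, EW) = 85.70° ✗; |EW| = 34.90 ✓.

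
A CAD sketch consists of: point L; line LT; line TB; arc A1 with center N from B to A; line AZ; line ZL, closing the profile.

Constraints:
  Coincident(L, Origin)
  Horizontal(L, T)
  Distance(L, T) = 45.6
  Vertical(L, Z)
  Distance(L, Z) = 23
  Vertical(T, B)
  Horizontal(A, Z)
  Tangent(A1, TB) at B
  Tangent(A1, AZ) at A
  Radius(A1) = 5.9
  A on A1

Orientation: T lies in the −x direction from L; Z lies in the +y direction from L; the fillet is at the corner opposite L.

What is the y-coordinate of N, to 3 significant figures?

17.1

L and Z share the same x with |LZ| = 23.0 and Z on the +y side, so Z = (0.00, 23.0). The virtual corner opposite L is at (-45.6, 23.0). A1 meets TB tangentially, so NB is at right angles to TB and A1 meets AZ tangentially, so NA is at right angles to AZ, with radius 5.9, so the center N sits 5.9 in from both sides at N = (-39.7, 17.1). So N.y = 17.1.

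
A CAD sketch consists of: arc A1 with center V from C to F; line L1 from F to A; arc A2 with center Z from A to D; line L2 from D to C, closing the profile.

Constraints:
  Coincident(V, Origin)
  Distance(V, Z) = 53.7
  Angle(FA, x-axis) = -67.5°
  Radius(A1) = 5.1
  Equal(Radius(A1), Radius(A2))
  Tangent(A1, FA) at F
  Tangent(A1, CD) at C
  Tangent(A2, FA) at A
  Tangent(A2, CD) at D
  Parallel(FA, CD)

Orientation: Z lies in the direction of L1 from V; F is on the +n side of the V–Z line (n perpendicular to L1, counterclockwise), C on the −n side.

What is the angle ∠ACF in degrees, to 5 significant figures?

79.245°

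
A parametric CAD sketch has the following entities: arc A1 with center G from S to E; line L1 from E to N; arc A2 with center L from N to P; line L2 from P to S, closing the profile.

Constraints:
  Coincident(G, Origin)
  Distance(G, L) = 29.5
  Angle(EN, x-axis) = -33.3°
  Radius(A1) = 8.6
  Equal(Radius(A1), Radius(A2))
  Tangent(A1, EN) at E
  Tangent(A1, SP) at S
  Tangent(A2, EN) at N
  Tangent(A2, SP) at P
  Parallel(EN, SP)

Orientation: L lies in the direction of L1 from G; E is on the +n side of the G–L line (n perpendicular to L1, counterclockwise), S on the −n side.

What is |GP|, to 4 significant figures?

30.73

Tangency of A1 to both parallel lines with radius 8.6 puts E and S at G ± 8.6·n: E = (4.722, 7.188), S = (-4.722, -7.188). Equal radii place N and P the same way about L: N = L + 8.6·n = (29.38, -9.008), P = L − 8.6·n = (19.93, -23.38). Then |GP| = |P − G| = 30.73.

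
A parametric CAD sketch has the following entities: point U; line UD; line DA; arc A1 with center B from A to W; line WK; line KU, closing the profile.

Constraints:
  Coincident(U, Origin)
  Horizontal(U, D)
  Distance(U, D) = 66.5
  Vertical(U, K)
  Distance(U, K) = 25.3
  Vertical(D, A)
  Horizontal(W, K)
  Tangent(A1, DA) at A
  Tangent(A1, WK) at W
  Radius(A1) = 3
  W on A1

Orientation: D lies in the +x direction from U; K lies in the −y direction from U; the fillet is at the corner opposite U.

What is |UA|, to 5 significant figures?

70.139

U is at the origin; U and D share the same y with |UD| = 66.5 and D on the +x side, so D = (66.500, 0.0000). UK is vertical with |UK| = 25.3 and K on the −y side, so K = (0.0000, -25.300). The virtual corner opposite U is at (66.500, -25.300). The tangent condition forces BA to be normal to DA and since A1 is tangent to WK there, BW ⟂ WK, with radius 3.0, so the center B sits 3.0 in from both sides at B = (63.500, -22.300). That places the tangent points at A = (66.500, -22.300) on DA and W = (63.500, -25.300) on WK. Then |UA| = |A − U| = 70.139.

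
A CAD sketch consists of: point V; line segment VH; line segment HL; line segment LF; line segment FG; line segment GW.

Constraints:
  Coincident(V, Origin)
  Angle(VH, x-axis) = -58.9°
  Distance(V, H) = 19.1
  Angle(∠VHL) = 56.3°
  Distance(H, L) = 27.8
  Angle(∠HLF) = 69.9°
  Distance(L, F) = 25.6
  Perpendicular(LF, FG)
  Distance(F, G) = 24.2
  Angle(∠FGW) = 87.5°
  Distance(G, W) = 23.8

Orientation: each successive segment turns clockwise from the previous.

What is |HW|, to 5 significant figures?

8.2730

V is at the origin; VH runs at -58.9° with length 19.1, so H = (9.8658, -16.355). ∠VHL = 56.3° gives HL at 177.40° from the x-axis; with |HL| = 27.8, L = (-17.906, -15.094). ∠HLF = 69.9° gives LF at 67.300° from the x-axis; with |LF| = 25.6, F = (-8.0264, 8.5234). LF is perpendicular to FG, so FG runs at -22.700°; with |FG| = 24.2, G = (14.299, -0.81556). ∠FGW = 87.5° gives GW at -115.20° from the x-axis; with |GW| = 23.8, W = (4.1655, -22.350). Then |HW| = |W − H| = 8.2730.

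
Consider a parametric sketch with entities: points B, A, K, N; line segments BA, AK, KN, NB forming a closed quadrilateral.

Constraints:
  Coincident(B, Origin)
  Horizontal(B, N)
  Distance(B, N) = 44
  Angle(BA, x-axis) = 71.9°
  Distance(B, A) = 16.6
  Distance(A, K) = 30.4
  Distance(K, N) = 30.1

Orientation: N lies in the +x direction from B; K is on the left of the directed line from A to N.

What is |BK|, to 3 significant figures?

43.3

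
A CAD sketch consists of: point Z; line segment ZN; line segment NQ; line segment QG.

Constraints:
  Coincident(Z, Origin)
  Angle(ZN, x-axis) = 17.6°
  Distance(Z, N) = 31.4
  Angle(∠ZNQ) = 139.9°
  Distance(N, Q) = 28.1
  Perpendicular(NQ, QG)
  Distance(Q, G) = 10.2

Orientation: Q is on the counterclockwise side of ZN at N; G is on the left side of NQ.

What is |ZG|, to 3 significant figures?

53.1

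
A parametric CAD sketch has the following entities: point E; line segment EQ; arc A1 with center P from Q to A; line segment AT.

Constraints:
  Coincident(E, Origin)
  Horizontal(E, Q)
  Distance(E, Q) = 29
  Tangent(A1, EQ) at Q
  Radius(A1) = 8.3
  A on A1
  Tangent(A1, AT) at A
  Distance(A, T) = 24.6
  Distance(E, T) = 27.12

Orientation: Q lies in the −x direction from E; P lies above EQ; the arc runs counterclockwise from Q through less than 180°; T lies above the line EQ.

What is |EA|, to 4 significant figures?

22.21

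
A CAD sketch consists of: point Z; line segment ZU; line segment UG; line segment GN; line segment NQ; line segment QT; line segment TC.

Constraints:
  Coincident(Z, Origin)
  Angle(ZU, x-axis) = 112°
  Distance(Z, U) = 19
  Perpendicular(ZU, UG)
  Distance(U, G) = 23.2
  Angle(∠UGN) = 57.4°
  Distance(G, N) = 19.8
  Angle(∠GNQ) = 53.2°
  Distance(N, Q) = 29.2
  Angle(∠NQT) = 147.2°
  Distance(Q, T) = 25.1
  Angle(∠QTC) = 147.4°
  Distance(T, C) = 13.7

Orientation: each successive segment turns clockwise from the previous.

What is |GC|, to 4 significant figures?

45.30

Z is at the origin; ZU runs at 112.0° with length 19.0, so U = (-7.118, 17.62). ZU ⟂ UG, so UG runs at 22.00°; with |UG| = 23.2, G = (14.39, 26.31). ∠UGN = 57.4° gives GN at -100.6° from the x-axis; with |GN| = 19.8, N = (10.75, 6.845). ∠GNQ = 53.2° gives NQ at 132.6° from the x-axis; with |NQ| = 29.2, Q = (-9.014, 28.34). ∠NQT = 147.2° gives QT at 99.80° from the x-axis; with |QT| = 25.1, T = (-13.29, 53.07). ∠QTC = 147.4° gives TC at 67.20° from the x-axis; with |TC| = 13.7, C = (-7.977, 65.70). Then |GC| = |C − G| = 45.30.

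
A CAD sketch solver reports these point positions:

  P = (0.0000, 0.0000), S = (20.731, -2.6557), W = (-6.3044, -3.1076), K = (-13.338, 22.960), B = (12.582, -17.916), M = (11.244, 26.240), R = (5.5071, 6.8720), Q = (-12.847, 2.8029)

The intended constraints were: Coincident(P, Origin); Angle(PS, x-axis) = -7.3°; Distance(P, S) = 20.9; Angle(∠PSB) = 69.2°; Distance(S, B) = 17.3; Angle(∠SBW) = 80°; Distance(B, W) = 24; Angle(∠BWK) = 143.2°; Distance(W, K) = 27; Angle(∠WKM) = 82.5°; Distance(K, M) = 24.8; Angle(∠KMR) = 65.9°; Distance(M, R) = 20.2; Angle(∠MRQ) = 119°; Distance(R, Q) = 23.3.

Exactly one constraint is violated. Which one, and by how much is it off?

Distance(R, Q) = 23.3 — off by 4.50.

P = (0.00, 0.00) ✓; PS at -7.300° ✓; |PS| = 20.90 ✓; ∠PSB = 69.20° ✓; |SB| = 17.30 ✓; ∠SBW = 80.00° ✓; |BW| = 24.00 ✓; ∠BWK = 143.2° ✓; |WK| = 27.00 ✓; ∠WKM = 82.50° ✓; |KM| = 24.80 ✓; ∠KMR = 65.90° ✓; |MR| = 20.20 ✓; ∠MRQ = 119.0° ✓; |RQ| = 18.80 ✗.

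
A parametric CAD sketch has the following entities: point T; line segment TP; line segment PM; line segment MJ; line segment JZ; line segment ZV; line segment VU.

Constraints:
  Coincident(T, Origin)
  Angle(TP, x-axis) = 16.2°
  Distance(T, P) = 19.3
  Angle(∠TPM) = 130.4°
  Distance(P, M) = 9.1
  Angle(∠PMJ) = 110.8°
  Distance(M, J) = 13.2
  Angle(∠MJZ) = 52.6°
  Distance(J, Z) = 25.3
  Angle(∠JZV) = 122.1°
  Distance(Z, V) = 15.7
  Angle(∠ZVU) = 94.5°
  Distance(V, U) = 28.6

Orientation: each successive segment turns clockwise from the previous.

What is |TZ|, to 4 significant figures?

9.803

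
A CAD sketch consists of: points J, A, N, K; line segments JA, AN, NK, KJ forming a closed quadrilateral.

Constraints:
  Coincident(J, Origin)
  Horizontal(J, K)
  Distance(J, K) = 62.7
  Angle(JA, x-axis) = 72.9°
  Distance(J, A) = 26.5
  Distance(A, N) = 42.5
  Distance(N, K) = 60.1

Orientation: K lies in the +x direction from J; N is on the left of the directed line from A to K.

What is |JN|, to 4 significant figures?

66.96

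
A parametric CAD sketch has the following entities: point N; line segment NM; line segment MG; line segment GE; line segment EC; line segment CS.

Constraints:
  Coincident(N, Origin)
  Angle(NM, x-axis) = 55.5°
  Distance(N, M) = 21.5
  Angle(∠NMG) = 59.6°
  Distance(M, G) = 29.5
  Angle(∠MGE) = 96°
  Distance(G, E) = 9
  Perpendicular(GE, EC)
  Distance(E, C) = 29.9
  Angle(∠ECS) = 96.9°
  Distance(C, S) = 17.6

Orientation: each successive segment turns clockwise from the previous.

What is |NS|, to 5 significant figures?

27.514

N is at the origin; NM runs at 55.5° with length 21.5, so M = (12.178, 17.719). ∠NMG = 59.6° gives MG at -64.900° from the x-axis; with |MG| = 29.5, G = (24.692, -8.9956). ∠MGE = 96.0° gives GE at -148.90° from the x-axis; with |GE| = 9.0, E = (16.985, -13.644). GE ⟂ EC, so EC runs at 121.10°; with |EC| = 29.9, C = (1.5409, 11.958). ∠ECS = 96.9° gives CS at 38.000° from the x-axis; with |CS| = 17.6, S = (15.410, 22.794). Then |NS| = |S − N| = 27.514.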